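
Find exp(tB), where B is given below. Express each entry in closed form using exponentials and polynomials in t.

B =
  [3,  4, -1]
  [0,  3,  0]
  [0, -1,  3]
e^{tB} =
  [exp(3*t), t^2*exp(3*t)/2 + 4*t*exp(3*t), -t*exp(3*t)]
  [0, exp(3*t), 0]
  [0, -t*exp(3*t), exp(3*t)]

Strategy: write B = P · J · P⁻¹ where J is a Jordan canonical form, so e^{tB} = P · e^{tJ} · P⁻¹, and e^{tJ} can be computed block-by-block.

B has Jordan form
J =
  [3, 1, 0]
  [0, 3, 1]
  [0, 0, 3]
(up to reordering of blocks).

Per-block formulas:
  For a 3×3 Jordan block J_3(3): exp(t · J_3(3)) = e^(3t)·(I + t·N + (t^2/2)·N^2), where N is the 3×3 nilpotent shift.

After assembling e^{tJ} and conjugating by P, we get:

e^{tB} =
  [exp(3*t), t^2*exp(3*t)/2 + 4*t*exp(3*t), -t*exp(3*t)]
  [0, exp(3*t), 0]
  [0, -t*exp(3*t), exp(3*t)]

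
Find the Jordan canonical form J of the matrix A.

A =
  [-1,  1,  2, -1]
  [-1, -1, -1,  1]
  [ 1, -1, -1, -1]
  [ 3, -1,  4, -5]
J_3(-2) ⊕ J_1(-2)

The characteristic polynomial is
  det(x·I − A) = x^4 + 8*x^3 + 24*x^2 + 32*x + 16 = (x + 2)^4

Eigenvalues and multiplicities (the geometric multiplicity of λ is n − rank(A − λI), which equals the number of Jordan blocks for λ):
  λ = -2: algebraic multiplicity = 4, geometric multiplicity = 2

Determining the block sizes for each eigenvalue:
  λ = -2: with am = 4 and gm = 2, the partition is not yet determined (e.g. several partitions of 4 into 2 parts exist). Let N = A − (-2)·I. Computing rank(N^1) = 2, rank(N^2) = 1, rank(N^3) = 0; the number of blocks of size ≥ j is rank(N^{j−1}) − rank(N^j), giving [2, 1, 1]. So we have 1 block(s) of size 3, 1 block(s) of size 1 → block sizes [3, 1]

Assembling the blocks gives a Jordan form
J =
  [-2,  1,  0,  0]
  [ 0, -2,  1,  0]
  [ 0,  0, -2,  0]
  [ 0,  0,  0, -2]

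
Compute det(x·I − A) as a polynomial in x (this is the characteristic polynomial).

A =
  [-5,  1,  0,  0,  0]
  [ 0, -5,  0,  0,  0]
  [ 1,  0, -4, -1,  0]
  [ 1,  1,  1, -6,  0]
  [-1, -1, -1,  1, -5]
x^5 + 25*x^4 + 250*x^3 + 1250*x^2 + 3125*x + 3125

Expanding det(x·I − A) (e.g. by cofactor expansion or by noting that A is similar to its Jordan form J, which has the same characteristic polynomial as A) gives
  χ_A(x) = x^5 + 25*x^4 + 250*x^3 + 1250*x^2 + 3125*x + 3125
which factors as (x + 5)^5. The eigenvalues (with algebraic multiplicities) are λ = -5 with multiplicity 5.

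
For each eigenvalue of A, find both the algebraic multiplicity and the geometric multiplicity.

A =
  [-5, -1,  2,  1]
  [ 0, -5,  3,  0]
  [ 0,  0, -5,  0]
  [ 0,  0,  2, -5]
λ = -5: alg = 4, geom = 2

Step 1 — factor the characteristic polynomial to read off the algebraic multiplicities:
  χ_A(x) = (x + 5)^4

Step 2 — compute geometric multiplicities via the rank-nullity identity g(λ) = n − rank(A − λI):
  rank(A − (-5)·I) = 2, so dim ker(A − (-5)·I) = n − 2 = 2

Summary:
  λ = -5: algebraic multiplicity = 4, geometric multiplicity = 2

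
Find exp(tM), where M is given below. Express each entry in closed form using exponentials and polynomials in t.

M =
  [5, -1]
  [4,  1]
e^{tM} =
  [2*t*exp(3*t) + exp(3*t), -t*exp(3*t)]
  [4*t*exp(3*t), -2*t*exp(3*t) + exp(3*t)]

Strategy: write M = P · J · P⁻¹ where J is a Jordan canonical form, so e^{tM} = P · e^{tJ} · P⁻¹, and e^{tJ} can be computed block-by-block.

M has Jordan form
J =
  [3, 1]
  [0, 3]
(up to reordering of blocks).

Per-block formulas:
  For a 2×2 Jordan block J_2(3): exp(t · J_2(3)) = e^(3t)·(I + t·N), where N is the 2×2 nilpotent shift.

After assembling e^{tJ} and conjugating by P, we get:

e^{tM} =
  [2*t*exp(3*t) + exp(3*t), -t*exp(3*t)]
  [4*t*exp(3*t), -2*t*exp(3*t) + exp(3*t)]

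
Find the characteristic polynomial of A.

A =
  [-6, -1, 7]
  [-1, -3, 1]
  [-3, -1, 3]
x^3 + 6*x^2 + 12*x + 8

Expanding det(x·I − A) (e.g. by cofactor expansion or by noting that A is similar to its Jordan form J, which has the same characteristic polynomial as A) gives
  χ_A(x) = x^3 + 6*x^2 + 12*x + 8
which factors as (x + 2)^3. The eigenvalues (with algebraic multiplicities) are λ = -2 with multiplicity 3.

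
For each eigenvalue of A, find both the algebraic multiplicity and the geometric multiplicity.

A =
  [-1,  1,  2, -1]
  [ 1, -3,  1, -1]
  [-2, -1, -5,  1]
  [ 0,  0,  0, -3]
λ = -3: alg = 4, geom = 2

Step 1 — factor the characteristic polynomial to read off the algebraic multiplicities:
  χ_A(x) = (x + 3)^4

Step 2 — compute geometric multiplicities via the rank-nullity identity g(λ) = n − rank(A − λI):
  rank(A − (-3)·I) = 2, so dim ker(A − (-3)·I) = n − 2 = 2

Summary:
  λ = -3: algebraic multiplicity = 4, geometric multiplicity = 2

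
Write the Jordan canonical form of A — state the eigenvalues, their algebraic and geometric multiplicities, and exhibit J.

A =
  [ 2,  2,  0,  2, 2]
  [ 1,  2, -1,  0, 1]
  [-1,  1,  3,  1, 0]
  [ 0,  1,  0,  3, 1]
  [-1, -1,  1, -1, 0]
J_2(2) ⊕ J_2(2) ⊕ J_1(2)

The characteristic polynomial is
  det(x·I − A) = x^5 - 10*x^4 + 40*x^3 - 80*x^2 + 80*x - 32 = (x - 2)^5

Eigenvalues and multiplicities (the geometric multiplicity of λ is n − rank(A − λI), which equals the number of Jordan blocks for λ):
  λ = 2: algebraic multiplicity = 5, geometric multiplicity = 3

Determining the block sizes for each eigenvalue:
  λ = 2: with am = 5 and gm = 3, the partition is not yet determined (e.g. several partitions of 5 into 3 parts exist). Let N = A − (2)·I. Computing rank(N^1) = 2, rank(N^2) = 0; the number of blocks of size ≥ j is rank(N^{j−1}) − rank(N^j), giving [3, 2]. So we have 2 block(s) of size 2, 1 block(s) of size 1 → block sizes [2, 2, 1]

Assembling the blocks gives a Jordan form
J =
  [2, 1, 0, 0, 0]
  [0, 2, 0, 0, 0]
  [0, 0, 2, 1, 0]
  [0, 0, 0, 2, 0]
  [0, 0, 0, 0, 2]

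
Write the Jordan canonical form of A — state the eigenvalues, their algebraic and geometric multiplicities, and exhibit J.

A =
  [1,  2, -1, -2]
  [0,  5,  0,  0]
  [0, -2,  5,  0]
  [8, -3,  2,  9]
J_2(5) ⊕ J_2(5)

The characteristic polynomial is
  det(x·I − A) = x^4 - 20*x^3 + 150*x^2 - 500*x + 625 = (x - 5)^4

Eigenvalues and multiplicities (the geometric multiplicity of λ is n − rank(A − λI), which equals the number of Jordan blocks for λ):
  λ = 5: algebraic multiplicity = 4, geometric multiplicity = 2

Determining the block sizes for each eigenvalue:
  λ = 5: with am = 4 and gm = 2, the partition is not yet determined (e.g. several partitions of 4 into 2 parts exist). Let N = A − (5)·I. Computing rank(N^1) = 2, rank(N^2) = 0; the number of blocks of size ≥ j is rank(N^{j−1}) − rank(N^j), giving [2, 2]. So we have 2 block(s) of size 2 → block sizes [2, 2]

Assembling the blocks gives a Jordan form
J =
  [5, 1, 0, 0]
  [0, 5, 0, 0]
  [0, 0, 5, 1]
  [0, 0, 0, 5]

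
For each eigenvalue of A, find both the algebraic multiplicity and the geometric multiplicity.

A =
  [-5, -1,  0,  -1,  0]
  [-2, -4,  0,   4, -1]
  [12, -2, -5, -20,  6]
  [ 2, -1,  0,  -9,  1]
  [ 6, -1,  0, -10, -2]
λ = -5: alg = 5, geom = 3

Step 1 — factor the characteristic polynomial to read off the algebraic multiplicities:
  χ_A(x) = (x + 5)^5

Step 2 — compute geometric multiplicities via the rank-nullity identity g(λ) = n − rank(A − λI):
  rank(A − (-5)·I) = 2, so dim ker(A − (-5)·I) = n − 2 = 3

Summary:
  λ = -5: algebraic multiplicity = 5, geometric multiplicity = 3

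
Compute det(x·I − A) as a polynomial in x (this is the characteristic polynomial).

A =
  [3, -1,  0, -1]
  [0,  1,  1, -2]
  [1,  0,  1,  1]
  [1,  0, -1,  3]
x^4 - 8*x^3 + 24*x^2 - 32*x + 16

Expanding det(x·I − A) (e.g. by cofactor expansion or by noting that A is similar to its Jordan form J, which has the same characteristic polynomial as A) gives
  χ_A(x) = x^4 - 8*x^3 + 24*x^2 - 32*x + 16
which factors as (x - 2)^4. The eigenvalues (with algebraic multiplicities) are λ = 2 with multiplicity 4.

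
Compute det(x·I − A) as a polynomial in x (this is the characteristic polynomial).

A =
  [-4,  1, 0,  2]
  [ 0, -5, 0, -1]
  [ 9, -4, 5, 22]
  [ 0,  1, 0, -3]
x^4 + 7*x^3 - 12*x^2 - 176*x - 320

Expanding det(x·I − A) (e.g. by cofactor expansion or by noting that A is similar to its Jordan form J, which has the same characteristic polynomial as A) gives
  χ_A(x) = x^4 + 7*x^3 - 12*x^2 - 176*x - 320
which factors as (x - 5)*(x + 4)^3. The eigenvalues (with algebraic multiplicities) are λ = -4 with multiplicity 3, λ = 5 with multiplicity 1.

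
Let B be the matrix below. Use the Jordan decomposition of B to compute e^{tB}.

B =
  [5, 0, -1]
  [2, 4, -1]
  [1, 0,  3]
e^{tB} =
  [t*exp(4*t) + exp(4*t), 0, -t*exp(4*t)]
  [t^2*exp(4*t)/2 + 2*t*exp(4*t), exp(4*t), -t^2*exp(4*t)/2 - t*exp(4*t)]
  [t*exp(4*t), 0, -t*exp(4*t) + exp(4*t)]

Strategy: write B = P · J · P⁻¹ where J is a Jordan canonical form, so e^{tB} = P · e^{tJ} · P⁻¹, and e^{tJ} can be computed block-by-block.

B has Jordan form
J =
  [4, 1, 0]
  [0, 4, 1]
  [0, 0, 4]
(up to reordering of blocks).

Per-block formulas:
  For a 3×3 Jordan block J_3(4): exp(t · J_3(4)) = e^(4t)·(I + t·N + (t^2/2)·N^2), where N is the 3×3 nilpotent shift.

After assembling e^{tJ} and conjugating by P, we get:

e^{tB} =
  [t*exp(4*t) + exp(4*t), 0, -t*exp(4*t)]
  [t^2*exp(4*t)/2 + 2*t*exp(4*t), exp(4*t), -t^2*exp(4*t)/2 - t*exp(4*t)]
  [t*exp(4*t), 0, -t*exp(4*t) + exp(4*t)]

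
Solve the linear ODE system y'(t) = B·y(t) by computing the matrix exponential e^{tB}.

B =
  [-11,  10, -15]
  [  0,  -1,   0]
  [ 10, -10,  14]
e^{tB} =
  [-2*exp(4*t) + 3*exp(-t), 2*exp(4*t) - 2*exp(-t), -3*exp(4*t) + 3*exp(-t)]
  [0, exp(-t), 0]
  [2*exp(4*t) - 2*exp(-t), -2*exp(4*t) + 2*exp(-t), 3*exp(4*t) - 2*exp(-t)]

Strategy: write B = P · J · P⁻¹ where J is a Jordan canonical form, so e^{tB} = P · e^{tJ} · P⁻¹, and e^{tJ} can be computed block-by-block.

B has Jordan form
J =
  [-1,  0, 0]
  [ 0, -1, 0]
  [ 0,  0, 4]
(up to reordering of blocks).

Per-block formulas:
  For a 1×1 block at λ = -1: exp(t · [-1]) = [e^(-1t)].
  For a 1×1 block at λ = 4: exp(t · [4]) = [e^(4t)].

After assembling e^{tJ} and conjugating by P, we get:

e^{tB} =
  [-2*exp(4*t) + 3*exp(-t), 2*exp(4*t) - 2*exp(-t), -3*exp(4*t) + 3*exp(-t)]
  [0, exp(-t), 0]
  [2*exp(4*t) - 2*exp(-t), -2*exp(4*t) + 2*exp(-t), 3*exp(4*t) - 2*exp(-t)]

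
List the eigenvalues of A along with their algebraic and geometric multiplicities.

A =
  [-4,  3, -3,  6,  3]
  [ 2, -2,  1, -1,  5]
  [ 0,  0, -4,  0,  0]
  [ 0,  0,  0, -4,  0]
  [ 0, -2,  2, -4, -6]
λ = -4: alg = 5, geom = 3

Step 1 — factor the characteristic polynomial to read off the algebraic multiplicities:
  χ_A(x) = (x + 4)^5

Step 2 — compute geometric multiplicities via the rank-nullity identity g(λ) = n − rank(A − λI):
  rank(A − (-4)·I) = 2, so dim ker(A − (-4)·I) = n − 2 = 3

Summary:
  λ = -4: algebraic multiplicity = 5, geometric multiplicity = 3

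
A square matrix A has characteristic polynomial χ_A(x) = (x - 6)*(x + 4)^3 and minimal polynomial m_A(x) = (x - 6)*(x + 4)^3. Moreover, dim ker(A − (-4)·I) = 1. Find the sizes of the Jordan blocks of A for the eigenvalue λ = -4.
Block sizes for λ = -4: [3]

Step 1 — from the characteristic polynomial, algebraic multiplicity of λ = -4 is 3. From dim ker(A − (-4)·I) = 1, there are exactly 1 Jordan blocks for λ = -4.
Step 2 — from the minimal polynomial, the factor (x + 4)^3 tells us the largest block for λ = -4 has size 3.
Step 3 — with total size 3, 1 blocks, and largest block 3, the block sizes (in nonincreasing order) are [3].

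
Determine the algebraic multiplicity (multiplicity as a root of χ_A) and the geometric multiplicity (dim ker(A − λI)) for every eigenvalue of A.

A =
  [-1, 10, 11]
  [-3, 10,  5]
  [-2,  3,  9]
λ = 6: alg = 3, geom = 1

Step 1 — factor the characteristic polynomial to read off the algebraic multiplicities:
  χ_A(x) = (x - 6)^3

Step 2 — compute geometric multiplicities via the rank-nullity identity g(λ) = n − rank(A − λI):
  rank(A − (6)·I) = 2, so dim ker(A − (6)·I) = n − 2 = 1

Summary:
  λ = 6: algebraic multiplicity = 3, geometric multiplicity = 1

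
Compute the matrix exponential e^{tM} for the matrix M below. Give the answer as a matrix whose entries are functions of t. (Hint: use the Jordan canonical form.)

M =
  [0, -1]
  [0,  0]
e^{tM} =
  [1, -t]
  [0, 1]

Strategy: write M = P · J · P⁻¹ where J is a Jordan canonical form, so e^{tM} = P · e^{tJ} · P⁻¹, and e^{tJ} can be computed block-by-block.

M has Jordan form
J =
  [0, 1]
  [0, 0]
(up to reordering of blocks).

Per-block formulas:
  For a 2×2 Jordan block J_2(0): exp(t · J_2(0)) = e^(0t)·(I + t·N), where N is the 2×2 nilpotent shift.

After assembling e^{tJ} and conjugating by P, we get:

e^{tM} =
  [1, -t]
  [0, 1]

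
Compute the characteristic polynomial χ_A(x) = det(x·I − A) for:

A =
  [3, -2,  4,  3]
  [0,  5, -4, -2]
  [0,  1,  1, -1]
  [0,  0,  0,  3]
x^4 - 12*x^3 + 54*x^2 - 108*x + 81

Expanding det(x·I − A) (e.g. by cofactor expansion or by noting that A is similar to its Jordan form J, which has the same characteristic polynomial as A) gives
  χ_A(x) = x^4 - 12*x^3 + 54*x^2 - 108*x + 81
which factors as (x - 3)^4. The eigenvalues (with algebraic multiplicities) are λ = 3 with multiplicity 4.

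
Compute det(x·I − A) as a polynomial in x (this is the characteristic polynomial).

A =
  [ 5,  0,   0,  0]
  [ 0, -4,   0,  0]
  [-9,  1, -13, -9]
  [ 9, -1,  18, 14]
x^4 - 2*x^3 - 39*x^2 + 40*x + 400

Expanding det(x·I − A) (e.g. by cofactor expansion or by noting that A is similar to its Jordan form J, which has the same characteristic polynomial as A) gives
  χ_A(x) = x^4 - 2*x^3 - 39*x^2 + 40*x + 400
which factors as (x - 5)^2*(x + 4)^2. The eigenvalues (with algebraic multiplicities) are λ = -4 with multiplicity 2, λ = 5 with multiplicity 2.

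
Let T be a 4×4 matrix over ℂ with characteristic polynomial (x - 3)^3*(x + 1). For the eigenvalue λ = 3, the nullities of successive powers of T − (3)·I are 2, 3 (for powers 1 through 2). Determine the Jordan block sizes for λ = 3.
Block sizes for λ = 3: [2, 1]

From the dimensions of kernels of powers, the number of Jordan blocks of size at least j is d_j − d_{j−1} where d_j = dim ker(N^j) (with d_0 = 0). Computing the differences gives [2, 1].
The number of blocks of size exactly k is (#blocks of size ≥ k) − (#blocks of size ≥ k + 1), so the partition is: 1 block(s) of size 1, 1 block(s) of size 2.
In nonincreasing order the block sizes are [2, 1].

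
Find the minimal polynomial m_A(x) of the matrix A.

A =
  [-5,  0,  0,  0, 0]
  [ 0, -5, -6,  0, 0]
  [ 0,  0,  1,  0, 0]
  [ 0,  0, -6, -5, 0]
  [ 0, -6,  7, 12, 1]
x^3 + 3*x^2 - 9*x + 5

The characteristic polynomial is χ_A(x) = (x - 1)^2*(x + 5)^3, so the eigenvalues are known. The minimal polynomial is
  m_A(x) = Π_λ (x − λ)^{k_λ}
where k_λ is the size of the *largest* Jordan block for λ (equivalently, the smallest k with (A − λI)^k v = 0 for every generalised eigenvector v of λ).

  λ = -5: largest Jordan block has size 1, contributing (x + 5)
  λ = 1: largest Jordan block has size 2, contributing (x − 1)^2

So m_A(x) = (x - 1)^2*(x + 5) = x^3 + 3*x^2 - 9*x + 5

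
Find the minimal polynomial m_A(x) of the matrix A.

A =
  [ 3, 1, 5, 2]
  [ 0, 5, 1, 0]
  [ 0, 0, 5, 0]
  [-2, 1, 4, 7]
x^3 - 15*x^2 + 75*x - 125

The characteristic polynomial is χ_A(x) = (x - 5)^4, so the eigenvalues are known. The minimal polynomial is
  m_A(x) = Π_λ (x − λ)^{k_λ}
where k_λ is the size of the *largest* Jordan block for λ (equivalently, the smallest k with (A − λI)^k v = 0 for every generalised eigenvector v of λ).

  λ = 5: largest Jordan block has size 3, contributing (x − 5)^3

So m_A(x) = (x - 5)^3 = x^3 - 15*x^2 + 75*x - 125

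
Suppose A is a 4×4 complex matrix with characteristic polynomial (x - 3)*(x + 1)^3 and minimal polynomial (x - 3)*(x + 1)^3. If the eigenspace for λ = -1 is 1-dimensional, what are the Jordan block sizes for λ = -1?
Block sizes for λ = -1: [3]

Step 1 — from the characteristic polynomial, algebraic multiplicity of λ = -1 is 3. From dim ker(A − (-1)·I) = 1, there are exactly 1 Jordan blocks for λ = -1.
Step 2 — from the minimal polynomial, the factor (x + 1)^3 tells us the largest block for λ = -1 has size 3.
Step 3 — with total size 3, 1 blocks, and largest block 3, the block sizes (in nonincreasing order) are [3].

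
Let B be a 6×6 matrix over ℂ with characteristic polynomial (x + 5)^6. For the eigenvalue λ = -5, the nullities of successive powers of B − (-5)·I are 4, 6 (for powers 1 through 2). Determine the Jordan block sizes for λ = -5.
Block sizes for λ = -5: [2, 2, 1, 1]

From the dimensions of kernels of powers, the number of Jordan blocks of size at least j is d_j − d_{j−1} where d_j = dim ker(N^j) (with d_0 = 0). Computing the differences gives [4, 2].
The number of blocks of size exactly k is (#blocks of size ≥ k) − (#blocks of size ≥ k + 1), so the partition is: 2 block(s) of size 1, 2 block(s) of size 2.
In nonincreasing order the block sizes are [2, 2, 1, 1].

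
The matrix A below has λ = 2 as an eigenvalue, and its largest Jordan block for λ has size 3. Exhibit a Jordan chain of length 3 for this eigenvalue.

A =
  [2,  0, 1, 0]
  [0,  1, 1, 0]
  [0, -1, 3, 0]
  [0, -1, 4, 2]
A Jordan chain for λ = 2 of length 3:
v_1 = (-1, 0, 0, -3)ᵀ
v_2 = (0, -1, -1, -1)ᵀ
v_3 = (0, 1, 0, 0)ᵀ

Let N = A − (2)·I. We want v_3 with N^3 v_3 = 0 but N^2 v_3 ≠ 0; then v_{j-1} := N · v_j for j = 3, …, 2.

Pick v_3 = (0, 1, 0, 0)ᵀ.
Then v_2 = N · v_3 = (0, -1, -1, -1)ᵀ.
Then v_1 = N · v_2 = (-1, 0, 0, -3)ᵀ.

Sanity check: (A − (2)·I) v_1 = (0, 0, 0, 0)ᵀ = 0. ✓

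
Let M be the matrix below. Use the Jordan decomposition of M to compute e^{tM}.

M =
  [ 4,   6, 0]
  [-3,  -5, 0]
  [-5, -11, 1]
e^{tM} =
  [2*exp(t) - exp(-2*t), 2*exp(t) - 2*exp(-2*t), 0]
  [-exp(t) + exp(-2*t), -exp(t) + 2*exp(-2*t), 0]
  [t*exp(t) - 2*exp(t) + 2*exp(-2*t), t*exp(t) - 4*exp(t) + 4*exp(-2*t), exp(t)]

Strategy: write M = P · J · P⁻¹ where J is a Jordan canonical form, so e^{tM} = P · e^{tJ} · P⁻¹, and e^{tJ} can be computed block-by-block.

M has Jordan form
J =
  [-2, 0, 0]
  [ 0, 1, 1]
  [ 0, 0, 1]
(up to reordering of blocks).

Per-block formulas:
  For a 2×2 Jordan block J_2(1): exp(t · J_2(1)) = e^(1t)·(I + t·N), where N is the 2×2 nilpotent shift.
  For a 1×1 block at λ = -2: exp(t · [-2]) = [e^(-2t)].

After assembling e^{tJ} and conjugating by P, we get:

e^{tM} =
  [2*exp(t) - exp(-2*t), 2*exp(t) - 2*exp(-2*t), 0]
  [-exp(t) + exp(-2*t), -exp(t) + 2*exp(-2*t), 0]
  [t*exp(t) - 2*exp(t) + 2*exp(-2*t), t*exp(t) - 4*exp(t) + 4*exp(-2*t), exp(t)]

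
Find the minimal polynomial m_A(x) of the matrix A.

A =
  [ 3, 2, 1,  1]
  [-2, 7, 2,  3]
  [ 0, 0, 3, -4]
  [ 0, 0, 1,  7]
x^3 - 15*x^2 + 75*x - 125

The characteristic polynomial is χ_A(x) = (x - 5)^4, so the eigenvalues are known. The minimal polynomial is
  m_A(x) = Π_λ (x − λ)^{k_λ}
where k_λ is the size of the *largest* Jordan block for λ (equivalently, the smallest k with (A − λI)^k v = 0 for every generalised eigenvector v of λ).

  λ = 5: largest Jordan block has size 3, contributing (x − 5)^3

So m_A(x) = (x - 5)^3 = x^3 - 15*x^2 + 75*x - 125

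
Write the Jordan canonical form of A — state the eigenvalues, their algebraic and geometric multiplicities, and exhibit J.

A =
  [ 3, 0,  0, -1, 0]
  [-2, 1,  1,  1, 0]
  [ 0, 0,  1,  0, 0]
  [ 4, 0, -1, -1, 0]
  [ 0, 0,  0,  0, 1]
J_3(1) ⊕ J_1(1) ⊕ J_1(1)

The characteristic polynomial is
  det(x·I − A) = x^5 - 5*x^4 + 10*x^3 - 10*x^2 + 5*x - 1 = (x - 1)^5

Eigenvalues and multiplicities (the geometric multiplicity of λ is n − rank(A − λI), which equals the number of Jordan blocks for λ):
  λ = 1: algebraic multiplicity = 5, geometric multiplicity = 3

Determining the block sizes for each eigenvalue:
  λ = 1: with am = 5 and gm = 3, the partition is not yet determined (e.g. several partitions of 5 into 3 parts exist). Let N = A − (1)·I. Computing rank(N^1) = 2, rank(N^2) = 1, rank(N^3) = 0; the number of blocks of size ≥ j is rank(N^{j−1}) − rank(N^j), giving [3, 1, 1]. So we have 1 block(s) of size 3, 2 block(s) of size 1 → block sizes [3, 1, 1]

Assembling the blocks gives a Jordan form
J =
  [1, 1, 0, 0, 0]
  [0, 1, 1, 0, 0]
  [0, 0, 1, 0, 0]
  [0, 0, 0, 1, 0]
  [0, 0, 0, 0, 1]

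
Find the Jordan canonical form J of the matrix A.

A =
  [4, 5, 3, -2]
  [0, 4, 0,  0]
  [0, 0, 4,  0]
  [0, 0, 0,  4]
J_2(4) ⊕ J_1(4) ⊕ J_1(4)

The characteristic polynomial is
  det(x·I − A) = x^4 - 16*x^3 + 96*x^2 - 256*x + 256 = (x - 4)^4

Eigenvalues and multiplicities (the geometric multiplicity of λ is n − rank(A − λI), which equals the number of Jordan blocks for λ):
  λ = 4: algebraic multiplicity = 4, geometric multiplicity = 3

Determining the block sizes for each eigenvalue:
  λ = 4: 3 blocks summing to 4 forces exactly one block of size 2 and the rest size 1 → block sizes [2, 1, 1]

Assembling the blocks gives a Jordan form
J =
  [4, 1, 0, 0]
  [0, 4, 0, 0]
  [0, 0, 4, 0]
  [0, 0, 0, 4]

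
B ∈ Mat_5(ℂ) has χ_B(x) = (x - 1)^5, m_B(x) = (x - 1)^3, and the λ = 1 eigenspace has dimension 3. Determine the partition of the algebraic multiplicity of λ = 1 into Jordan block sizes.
Block sizes for λ = 1: [3, 1, 1]

Step 1 — from the characteristic polynomial, algebraic multiplicity of λ = 1 is 5. From dim ker(B − (1)·I) = 3, there are exactly 3 Jordan blocks for λ = 1.
Step 2 — from the minimal polynomial, the factor (x − 1)^3 tells us the largest block for λ = 1 has size 3.
Step 3 — with total size 5, 3 blocks, and largest block 3, the block sizes (in nonincreasing order) are [3, 1, 1].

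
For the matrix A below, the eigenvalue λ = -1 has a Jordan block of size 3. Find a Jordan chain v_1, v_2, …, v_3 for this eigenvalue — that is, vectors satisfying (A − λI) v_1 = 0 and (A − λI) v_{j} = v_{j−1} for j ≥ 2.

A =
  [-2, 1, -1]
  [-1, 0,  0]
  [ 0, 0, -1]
A Jordan chain for λ = -1 of length 3:
v_1 = (1, 1, 0)ᵀ
v_2 = (-1, 0, 0)ᵀ
v_3 = (0, 0, 1)ᵀ

Let N = A − (-1)·I. We want v_3 with N^3 v_3 = 0 but N^2 v_3 ≠ 0; then v_{j-1} := N · v_j for j = 3, …, 2.

Pick v_3 = (0, 0, 1)ᵀ.
Then v_2 = N · v_3 = (-1, 0, 0)ᵀ.
Then v_1 = N · v_2 = (1, 1, 0)ᵀ.

Sanity check: (A − (-1)·I) v_1 = (0, 0, 0)ᵀ = 0. ✓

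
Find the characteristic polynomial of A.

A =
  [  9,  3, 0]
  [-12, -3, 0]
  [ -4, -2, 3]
x^3 - 9*x^2 + 27*x - 27

Expanding det(x·I − A) (e.g. by cofactor expansion or by noting that A is similar to its Jordan form J, which has the same characteristic polynomial as A) gives
  χ_A(x) = x^3 - 9*x^2 + 27*x - 27
which factors as (x - 3)^3. The eigenvalues (with algebraic multiplicities) are λ = 3 with multiplicity 3.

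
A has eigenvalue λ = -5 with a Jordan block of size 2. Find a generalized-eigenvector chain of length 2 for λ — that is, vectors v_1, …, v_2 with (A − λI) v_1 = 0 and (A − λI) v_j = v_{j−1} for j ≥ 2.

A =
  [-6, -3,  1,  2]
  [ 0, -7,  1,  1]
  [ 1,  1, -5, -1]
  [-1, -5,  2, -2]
A Jordan chain for λ = -5 of length 2:
v_1 = (-1, 0, 1, -1)ᵀ
v_2 = (1, 0, 0, 0)ᵀ

Let N = A − (-5)·I. We want v_2 with N^2 v_2 = 0 but N^1 v_2 ≠ 0; then v_{j-1} := N · v_j for j = 2, …, 2.

Pick v_2 = (1, 0, 0, 0)ᵀ.
Then v_1 = N · v_2 = (-1, 0, 1, -1)ᵀ.

Sanity check: (A − (-5)·I) v_1 = (0, 0, 0, 0)ᵀ = 0. ✓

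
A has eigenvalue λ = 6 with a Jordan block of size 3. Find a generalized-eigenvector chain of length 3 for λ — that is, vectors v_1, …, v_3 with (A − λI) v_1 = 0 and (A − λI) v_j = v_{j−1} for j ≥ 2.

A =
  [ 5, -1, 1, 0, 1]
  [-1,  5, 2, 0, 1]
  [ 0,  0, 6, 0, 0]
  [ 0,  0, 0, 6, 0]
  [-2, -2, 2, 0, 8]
A Jordan chain for λ = 6 of length 3:
v_1 = (-1, -1, 0, 0, -2)ᵀ
v_2 = (1, 2, 0, 0, 2)ᵀ
v_3 = (0, 0, 1, 0, 0)ᵀ

Let N = A − (6)·I. We want v_3 with N^3 v_3 = 0 but N^2 v_3 ≠ 0; then v_{j-1} := N · v_j for j = 3, …, 2.

Pick v_3 = (0, 0, 1, 0, 0)ᵀ.
Then v_2 = N · v_3 = (1, 2, 0, 0, 2)ᵀ.
Then v_1 = N · v_2 = (-1, -1, 0, 0, -2)ᵀ.

Sanity check: (A − (6)·I) v_1 = (0, 0, 0, 0, 0)ᵀ = 0. ✓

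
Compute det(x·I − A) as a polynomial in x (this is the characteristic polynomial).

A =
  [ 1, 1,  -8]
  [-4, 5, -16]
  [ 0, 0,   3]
x^3 - 9*x^2 + 27*x - 27

Expanding det(x·I − A) (e.g. by cofactor expansion or by noting that A is similar to its Jordan form J, which has the same characteristic polynomial as A) gives
  χ_A(x) = x^3 - 9*x^2 + 27*x - 27
which factors as (x - 3)^3. The eigenvalues (with algebraic multiplicities) are λ = 3 with multiplicity 3.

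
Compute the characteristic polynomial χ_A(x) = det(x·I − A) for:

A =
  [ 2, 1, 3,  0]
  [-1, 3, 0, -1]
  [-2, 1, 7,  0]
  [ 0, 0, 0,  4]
x^4 - 16*x^3 + 96*x^2 - 256*x + 256

Expanding det(x·I − A) (e.g. by cofactor expansion or by noting that A is similar to its Jordan form J, which has the same characteristic polynomial as A) gives
  χ_A(x) = x^4 - 16*x^3 + 96*x^2 - 256*x + 256
which factors as (x - 4)^4. The eigenvalues (with algebraic multiplicities) are λ = 4 with multiplicity 4.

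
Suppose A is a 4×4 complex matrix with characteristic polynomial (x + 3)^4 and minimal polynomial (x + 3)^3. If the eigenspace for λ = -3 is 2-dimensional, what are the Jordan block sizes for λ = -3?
Block sizes for λ = -3: [3, 1]

Step 1 — from the characteristic polynomial, algebraic multiplicity of λ = -3 is 4. From dim ker(A − (-3)·I) = 2, there are exactly 2 Jordan blocks for λ = -3.
Step 2 — from the minimal polynomial, the factor (x + 3)^3 tells us the largest block for λ = -3 has size 3.
Step 3 — with total size 4, 2 blocks, and largest block 3, the block sizes (in nonincreasing order) are [3, 1].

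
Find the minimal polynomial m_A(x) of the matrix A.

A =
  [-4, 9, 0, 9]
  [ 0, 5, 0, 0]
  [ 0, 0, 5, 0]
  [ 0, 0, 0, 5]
x^2 - x - 20

The characteristic polynomial is χ_A(x) = (x - 5)^3*(x + 4), so the eigenvalues are known. The minimal polynomial is
  m_A(x) = Π_λ (x − λ)^{k_λ}
where k_λ is the size of the *largest* Jordan block for λ (equivalently, the smallest k with (A − λI)^k v = 0 for every generalised eigenvector v of λ).

  λ = -4: largest Jordan block has size 1, contributing (x + 4)
  λ = 5: largest Jordan block has size 1, contributing (x − 5)

So m_A(x) = (x - 5)*(x + 4) = x^2 - x - 20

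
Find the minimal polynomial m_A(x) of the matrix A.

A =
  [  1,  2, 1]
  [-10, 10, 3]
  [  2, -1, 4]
x^3 - 15*x^2 + 75*x - 125

The characteristic polynomial is χ_A(x) = (x - 5)^3, so the eigenvalues are known. The minimal polynomial is
  m_A(x) = Π_λ (x − λ)^{k_λ}
where k_λ is the size of the *largest* Jordan block for λ (equivalently, the smallest k with (A − λI)^k v = 0 for every generalised eigenvector v of λ).

  λ = 5: largest Jordan block has size 3, contributing (x − 5)^3

So m_A(x) = (x - 5)^3 = x^3 - 15*x^2 + 75*x - 125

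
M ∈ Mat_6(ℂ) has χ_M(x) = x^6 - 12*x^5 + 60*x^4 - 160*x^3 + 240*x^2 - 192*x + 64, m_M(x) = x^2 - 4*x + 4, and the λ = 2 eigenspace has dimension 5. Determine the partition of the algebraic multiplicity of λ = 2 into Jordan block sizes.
Block sizes for λ = 2: [2, 1, 1, 1, 1]

Step 1 — from the characteristic polynomial, algebraic multiplicity of λ = 2 is 6. From dim ker(M − (2)·I) = 5, there are exactly 5 Jordan blocks for λ = 2.
Step 2 — from the minimal polynomial, the factor (x − 2)^2 tells us the largest block for λ = 2 has size 2.
Step 3 — with total size 6, 5 blocks, and largest block 2, the block sizes (in nonincreasing order) are [2, 1, 1, 1, 1].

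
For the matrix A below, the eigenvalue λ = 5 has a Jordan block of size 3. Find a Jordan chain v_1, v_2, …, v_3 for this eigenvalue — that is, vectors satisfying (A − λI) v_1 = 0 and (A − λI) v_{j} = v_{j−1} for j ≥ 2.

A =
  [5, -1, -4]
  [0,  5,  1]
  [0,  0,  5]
A Jordan chain for λ = 5 of length 3:
v_1 = (-1, 0, 0)ᵀ
v_2 = (-4, 1, 0)ᵀ
v_3 = (0, 0, 1)ᵀ

Let N = A − (5)·I. We want v_3 with N^3 v_3 = 0 but N^2 v_3 ≠ 0; then v_{j-1} := N · v_j for j = 3, …, 2.

Pick v_3 = (0, 0, 1)ᵀ.
Then v_2 = N · v_3 = (-4, 1, 0)ᵀ.
Then v_1 = N · v_2 = (-1, 0, 0)ᵀ.

Sanity check: (A − (5)·I) v_1 = (0, 0, 0)ᵀ = 0. ✓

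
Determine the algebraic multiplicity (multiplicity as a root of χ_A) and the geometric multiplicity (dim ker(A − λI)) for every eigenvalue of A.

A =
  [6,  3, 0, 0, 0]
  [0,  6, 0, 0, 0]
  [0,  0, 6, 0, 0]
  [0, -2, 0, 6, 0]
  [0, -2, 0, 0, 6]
λ = 6: alg = 5, geom = 4

Step 1 — factor the characteristic polynomial to read off the algebraic multiplicities:
  χ_A(x) = (x - 6)^5

Step 2 — compute geometric multiplicities via the rank-nullity identity g(λ) = n − rank(A − λI):
  rank(A − (6)·I) = 1, so dim ker(A − (6)·I) = n − 1 = 4

Summary:
  λ = 6: algebraic multiplicity = 5, geometric multiplicity = 4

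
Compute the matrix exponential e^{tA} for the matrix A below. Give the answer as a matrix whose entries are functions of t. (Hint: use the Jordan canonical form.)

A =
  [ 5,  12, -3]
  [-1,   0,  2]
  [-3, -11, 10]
e^{tA} =
  [-3*t^2*exp(5*t)/2 + exp(5*t), -27*t^2*exp(5*t)/2 + 12*t*exp(5*t), 9*t^2*exp(5*t)/2 - 3*t*exp(5*t)]
  [-t^2*exp(5*t)/2 - t*exp(5*t), -9*t^2*exp(5*t)/2 - 5*t*exp(5*t) + exp(5*t), 3*t^2*exp(5*t)/2 + 2*t*exp(5*t)]
  [-2*t^2*exp(5*t) - 3*t*exp(5*t), -18*t^2*exp(5*t) - 11*t*exp(5*t), 6*t^2*exp(5*t) + 5*t*exp(5*t) + exp(5*t)]

Strategy: write A = P · J · P⁻¹ where J is a Jordan canonical form, so e^{tA} = P · e^{tJ} · P⁻¹, and e^{tJ} can be computed block-by-block.

A has Jordan form
J =
  [5, 1, 0]
  [0, 5, 1]
  [0, 0, 5]
(up to reordering of blocks).

Per-block formulas:
  For a 3×3 Jordan block J_3(5): exp(t · J_3(5)) = e^(5t)·(I + t·N + (t^2/2)·N^2), where N is the 3×3 nilpotent shift.

After assembling e^{tJ} and conjugating by P, we get:

e^{tA} =
  [-3*t^2*exp(5*t)/2 + exp(5*t), -27*t^2*exp(5*t)/2 + 12*t*exp(5*t), 9*t^2*exp(5*t)/2 - 3*t*exp(5*t)]
  [-t^2*exp(5*t)/2 - t*exp(5*t), -9*t^2*exp(5*t)/2 - 5*t*exp(5*t) + exp(5*t), 3*t^2*exp(5*t)/2 + 2*t*exp(5*t)]
  [-2*t^2*exp(5*t) - 3*t*exp(5*t), -18*t^2*exp(5*t) - 11*t*exp(5*t), 6*t^2*exp(5*t) + 5*t*exp(5*t) + exp(5*t)]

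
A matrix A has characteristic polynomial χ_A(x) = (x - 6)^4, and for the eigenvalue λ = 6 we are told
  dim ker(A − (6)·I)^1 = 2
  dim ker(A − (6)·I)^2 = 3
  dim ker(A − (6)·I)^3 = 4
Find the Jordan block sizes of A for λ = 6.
Block sizes for λ = 6: [3, 1]

From the dimensions of kernels of powers, the number of Jordan blocks of size at least j is d_j − d_{j−1} where d_j = dim ker(N^j) (with d_0 = 0). Computing the differences gives [2, 1, 1].
The number of blocks of size exactly k is (#blocks of size ≥ k) − (#blocks of size ≥ k + 1), so the partition is: 1 block(s) of size 1, 1 block(s) of size 3.
In nonincreasing order the block sizes are [3, 1].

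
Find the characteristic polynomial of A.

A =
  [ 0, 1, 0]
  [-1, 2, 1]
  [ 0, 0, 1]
x^3 - 3*x^2 + 3*x - 1

Expanding det(x·I − A) (e.g. by cofactor expansion or by noting that A is similar to its Jordan form J, which has the same characteristic polynomial as A) gives
  χ_A(x) = x^3 - 3*x^2 + 3*x - 1
which factors as (x - 1)^3. The eigenvalues (with algebraic multiplicities) are λ = 1 with multiplicity 3.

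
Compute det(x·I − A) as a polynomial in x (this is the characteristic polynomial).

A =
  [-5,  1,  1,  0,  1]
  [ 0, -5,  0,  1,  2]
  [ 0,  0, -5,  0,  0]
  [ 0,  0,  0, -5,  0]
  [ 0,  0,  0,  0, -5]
x^5 + 25*x^4 + 250*x^3 + 1250*x^2 + 3125*x + 3125

Expanding det(x·I − A) (e.g. by cofactor expansion or by noting that A is similar to its Jordan form J, which has the same characteristic polynomial as A) gives
  χ_A(x) = x^5 + 25*x^4 + 250*x^3 + 1250*x^2 + 3125*x + 3125
which factors as (x + 5)^5. The eigenvalues (with algebraic multiplicities) are λ = -5 with multiplicity 5.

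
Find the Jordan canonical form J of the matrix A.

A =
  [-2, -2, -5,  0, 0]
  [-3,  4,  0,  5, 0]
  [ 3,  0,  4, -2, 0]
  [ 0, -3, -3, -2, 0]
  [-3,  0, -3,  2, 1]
J_2(1) ⊕ J_2(1) ⊕ J_1(1)

The characteristic polynomial is
  det(x·I − A) = x^5 - 5*x^4 + 10*x^3 - 10*x^2 + 5*x - 1 = (x - 1)^5

Eigenvalues and multiplicities (the geometric multiplicity of λ is n − rank(A − λI), which equals the number of Jordan blocks for λ):
  λ = 1: algebraic multiplicity = 5, geometric multiplicity = 3

Determining the block sizes for each eigenvalue:
  λ = 1: with am = 5 and gm = 3, the partition is not yet determined (e.g. several partitions of 5 into 3 parts exist). Let N = A − (1)·I. Computing rank(N^1) = 2, rank(N^2) = 0; the number of blocks of size ≥ j is rank(N^{j−1}) − rank(N^j), giving [3, 2]. So we have 2 block(s) of size 2, 1 block(s) of size 1 → block sizes [2, 2, 1]

Assembling the blocks gives a Jordan form
J =
  [1, 1, 0, 0, 0]
  [0, 1, 0, 0, 0]
  [0, 0, 1, 1, 0]
  [0, 0, 0, 1, 0]
  [0, 0, 0, 0, 1]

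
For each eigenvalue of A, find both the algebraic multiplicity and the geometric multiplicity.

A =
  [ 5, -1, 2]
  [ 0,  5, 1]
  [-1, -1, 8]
λ = 6: alg = 3, geom = 1

Step 1 — factor the characteristic polynomial to read off the algebraic multiplicities:
  χ_A(x) = (x - 6)^3

Step 2 — compute geometric multiplicities via the rank-nullity identity g(λ) = n − rank(A − λI):
  rank(A − (6)·I) = 2, so dim ker(A − (6)·I) = n − 2 = 1

Summary:
  λ = 6: algebraic multiplicity = 3, geometric multiplicity = 1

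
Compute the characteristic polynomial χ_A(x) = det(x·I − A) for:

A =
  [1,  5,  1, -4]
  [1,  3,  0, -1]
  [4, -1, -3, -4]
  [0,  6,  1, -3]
x^4 + 2*x^3 - 11*x^2 - 12*x + 36

Expanding det(x·I − A) (e.g. by cofactor expansion or by noting that A is similar to its Jordan form J, which has the same characteristic polynomial as A) gives
  χ_A(x) = x^4 + 2*x^3 - 11*x^2 - 12*x + 36
which factors as (x - 2)^2*(x + 3)^2. The eigenvalues (with algebraic multiplicities) are λ = -3 with multiplicity 2, λ = 2 with multiplicity 2.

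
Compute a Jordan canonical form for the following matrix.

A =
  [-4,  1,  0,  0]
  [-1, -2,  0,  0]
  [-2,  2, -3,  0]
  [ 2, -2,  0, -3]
J_2(-3) ⊕ J_1(-3) ⊕ J_1(-3)

The characteristic polynomial is
  det(x·I − A) = x^4 + 12*x^3 + 54*x^2 + 108*x + 81 = (x + 3)^4

Eigenvalues and multiplicities (the geometric multiplicity of λ is n − rank(A − λI), which equals the number of Jordan blocks for λ):
  λ = -3: algebraic multiplicity = 4, geometric multiplicity = 3

Determining the block sizes for each eigenvalue:
  λ = -3: 3 blocks summing to 4 forces exactly one block of size 2 and the rest size 1 → block sizes [2, 1, 1]

Assembling the blocks gives a Jordan form
J =
  [-3,  1,  0,  0]
  [ 0, -3,  0,  0]
  [ 0,  0, -3,  0]
  [ 0,  0,  0, -3]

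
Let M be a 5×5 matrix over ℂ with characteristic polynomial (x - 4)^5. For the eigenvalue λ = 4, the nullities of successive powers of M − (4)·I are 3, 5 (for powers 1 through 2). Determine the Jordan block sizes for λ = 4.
Block sizes for λ = 4: [2, 2, 1]

From the dimensions of kernels of powers, the number of Jordan blocks of size at least j is d_j − d_{j−1} where d_j = dim ker(N^j) (with d_0 = 0). Computing the differences gives [3, 2].
The number of blocks of size exactly k is (#blocks of size ≥ k) − (#blocks of size ≥ k + 1), so the partition is: 1 block(s) of size 1, 2 block(s) of size 2.
In nonincreasing order the block sizes are [2, 2, 1].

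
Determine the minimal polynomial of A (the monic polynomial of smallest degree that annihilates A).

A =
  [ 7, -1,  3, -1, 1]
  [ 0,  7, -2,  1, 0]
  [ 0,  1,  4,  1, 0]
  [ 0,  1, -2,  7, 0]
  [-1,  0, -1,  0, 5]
x^2 - 12*x + 36

The characteristic polynomial is χ_A(x) = (x - 6)^5, so the eigenvalues are known. The minimal polynomial is
  m_A(x) = Π_λ (x − λ)^{k_λ}
where k_λ is the size of the *largest* Jordan block for λ (equivalently, the smallest k with (A − λI)^k v = 0 for every generalised eigenvector v of λ).

  λ = 6: largest Jordan block has size 2, contributing (x − 6)^2

So m_A(x) = (x - 6)^2 = x^2 - 12*x + 36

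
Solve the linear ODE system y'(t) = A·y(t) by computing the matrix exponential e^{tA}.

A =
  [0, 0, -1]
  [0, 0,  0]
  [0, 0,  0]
e^{tA} =
  [1, 0, -t]
  [0, 1, 0]
  [0, 0, 1]

Strategy: write A = P · J · P⁻¹ where J is a Jordan canonical form, so e^{tA} = P · e^{tJ} · P⁻¹, and e^{tJ} can be computed block-by-block.

A has Jordan form
J =
  [0, 1, 0]
  [0, 0, 0]
  [0, 0, 0]
(up to reordering of blocks).

Per-block formulas:
  For a 2×2 Jordan block J_2(0): exp(t · J_2(0)) = e^(0t)·(I + t·N), where N is the 2×2 nilpotent shift.
  For a 1×1 block at λ = 0: exp(t · [0]) = [e^(0t)].

After assembling e^{tJ} and conjugating by P, we get:

e^{tA} =
  [1, 0, -t]
  [0, 1, 0]
  [0, 0, 1]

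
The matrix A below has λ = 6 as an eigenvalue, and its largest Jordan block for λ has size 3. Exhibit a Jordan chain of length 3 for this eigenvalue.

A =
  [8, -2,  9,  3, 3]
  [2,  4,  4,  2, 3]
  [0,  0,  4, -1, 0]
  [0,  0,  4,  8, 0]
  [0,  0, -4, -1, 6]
A Jordan chain for λ = 6 of length 3:
v_1 = (-8, -2, 0, 0, 4)ᵀ
v_2 = (9, 4, -2, 4, -4)ᵀ
v_3 = (0, 0, 1, 0, 0)ᵀ

Let N = A − (6)·I. We want v_3 with N^3 v_3 = 0 but N^2 v_3 ≠ 0; then v_{j-1} := N · v_j for j = 3, …, 2.

Pick v_3 = (0, 0, 1, 0, 0)ᵀ.
Then v_2 = N · v_3 = (9, 4, -2, 4, -4)ᵀ.
Then v_1 = N · v_2 = (-8, -2, 0, 0, 4)ᵀ.

Sanity check: (A − (6)·I) v_1 = (0, 0, 0, 0, 0)ᵀ = 0. ✓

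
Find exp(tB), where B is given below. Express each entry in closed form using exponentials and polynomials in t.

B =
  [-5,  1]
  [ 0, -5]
e^{tB} =
  [exp(-5*t), t*exp(-5*t)]
  [0, exp(-5*t)]

Strategy: write B = P · J · P⁻¹ where J is a Jordan canonical form, so e^{tB} = P · e^{tJ} · P⁻¹, and e^{tJ} can be computed block-by-block.

B has Jordan form
J =
  [-5,  1]
  [ 0, -5]
(up to reordering of blocks).

Per-block formulas:
  For a 2×2 Jordan block J_2(-5): exp(t · J_2(-5)) = e^(-5t)·(I + t·N), where N is the 2×2 nilpotent shift.

After assembling e^{tJ} and conjugating by P, we get:

e^{tB} =
  [exp(-5*t), t*exp(-5*t)]
  [0, exp(-5*t)]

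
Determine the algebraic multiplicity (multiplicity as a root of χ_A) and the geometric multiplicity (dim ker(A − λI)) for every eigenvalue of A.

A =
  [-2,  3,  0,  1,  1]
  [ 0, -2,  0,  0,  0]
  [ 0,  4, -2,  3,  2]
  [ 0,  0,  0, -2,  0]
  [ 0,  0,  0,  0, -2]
λ = -2: alg = 5, geom = 3

Step 1 — factor the characteristic polynomial to read off the algebraic multiplicities:
  χ_A(x) = (x + 2)^5

Step 2 — compute geometric multiplicities via the rank-nullity identity g(λ) = n − rank(A − λI):
  rank(A − (-2)·I) = 2, so dim ker(A − (-2)·I) = n − 2 = 3

Summary:
  λ = -2: algebraic multiplicity = 5, geometric multiplicity = 3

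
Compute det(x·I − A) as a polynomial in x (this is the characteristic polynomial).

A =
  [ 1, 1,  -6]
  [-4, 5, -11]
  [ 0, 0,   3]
x^3 - 9*x^2 + 27*x - 27

Expanding det(x·I − A) (e.g. by cofactor expansion or by noting that A is similar to its Jordan form J, which has the same characteristic polynomial as A) gives
  χ_A(x) = x^3 - 9*x^2 + 27*x - 27
which factors as (x - 3)^3. The eigenvalues (with algebraic multiplicities) are λ = 3 with multiplicity 3.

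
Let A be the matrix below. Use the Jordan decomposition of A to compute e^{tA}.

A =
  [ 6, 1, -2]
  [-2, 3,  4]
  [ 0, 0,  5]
e^{tA} =
  [2*exp(5*t) - exp(4*t), exp(5*t) - exp(4*t), -2*exp(5*t) + 2*exp(4*t)]
  [-2*exp(5*t) + 2*exp(4*t), -exp(5*t) + 2*exp(4*t), 4*exp(5*t) - 4*exp(4*t)]
  [0, 0, exp(5*t)]

Strategy: write A = P · J · P⁻¹ where J is a Jordan canonical form, so e^{tA} = P · e^{tJ} · P⁻¹, and e^{tJ} can be computed block-by-block.

A has Jordan form
J =
  [4, 0, 0]
  [0, 5, 0]
  [0, 0, 5]
(up to reordering of blocks).

Per-block formulas:
  For a 1×1 block at λ = 5: exp(t · [5]) = [e^(5t)].
  For a 1×1 block at λ = 4: exp(t · [4]) = [e^(4t)].

After assembling e^{tJ} and conjugating by P, we get:

e^{tA} =
  [2*exp(5*t) - exp(4*t), exp(5*t) - exp(4*t), -2*exp(5*t) + 2*exp(4*t)]
  [-2*exp(5*t) + 2*exp(4*t), -exp(5*t) + 2*exp(4*t), 4*exp(5*t) - 4*exp(4*t)]
  [0, 0, exp(5*t)]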